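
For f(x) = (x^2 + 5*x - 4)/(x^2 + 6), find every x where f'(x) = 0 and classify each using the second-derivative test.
f'(x) = 5*(-x^2 + 4*x + 6)/(x^4 + 12*x^2 + 36)

Solve f'(x) = 0:
  f'(x) = -5*(x^2 - 4*x - 6)/(x^2 + 6)^2; the denominator is positive wherever f is defined, so f'(x) = 0 ⇔ -5*x^2 + 20*x + 30 = 0.
  Factor: -5*x^2 + 20*x + 30 = -5*(x^2 - 4*x - 6); x^2 - 4*x - 6 = 0 has no rational roots; quadratic formula: x = (4 ± √40)/2.
  ⇒ x = 2 - sqrt(10) ≈ -1.1623, 2 + sqrt(10) ≈ 5.1623

f''(x) = 10*(x^3 - 6*x^2 - 18*x + 12)/(x^6 + 18*x^4 + 108*x^2 + 216)
Second-derivative test at each critical point:
  f''(-1.1623) = 0.5852 > 0 → local minimum
  f''(5.1623) = -0.0297 < 0 → local maximum

Critical points: x = 2 - sqrt(10) ≈ -1.1623 (local minimum); x = 2 + sqrt(10) ≈ 5.1623 (local maximum)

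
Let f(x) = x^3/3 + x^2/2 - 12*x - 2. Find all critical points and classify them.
f'(x) = x^2 + x - 12

Solve f'(x) = 0:
  Factor: x^2 + x - 12 = (x - 3)*(x + 4) = 0.
  ⇒ x = -4, 3

f''(x) = 2*x + 1
Second-derivative test at each critical point:
  f''(-4) = -7 < 0 → local maximum
  f''(3) = 7 > 0 → local minimum

Critical points: x = -4 (local maximum); x = 3 (local minimum)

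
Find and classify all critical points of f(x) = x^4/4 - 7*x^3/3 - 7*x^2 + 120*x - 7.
f'(x) = x^3 - 7*x^2 - 14*x + 120

Solve f'(x) = 0:
  Factor: x^3 - 7*x^2 - 14*x + 120 = (x - 6)*(x - 5)*(x + 4) = 0.
  ⇒ x = -4, 5, 6

f''(x) = 3*x^2 - 14*x - 14
Second-derivative test at each critical point:
  f''(-4) = 90 > 0 → local minimum
  f''(5) = -9 < 0 → local maximum
  f''(6) = 10 > 0 → local minimum

Critical points: x = -4 (local minimum); x = 5 (local maximum); x = 6 (local minimum)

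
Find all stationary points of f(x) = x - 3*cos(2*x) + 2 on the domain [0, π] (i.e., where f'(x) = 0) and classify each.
f'(x) = 6*sin(2*x) + 1

Solve f'(x) = 0 on [0, π]:
  f'(x) = 0 ⇔ sin(2*x) = -1/6, i.e. 2*x = arcsin(-1/6) + 2nπ or 2*x = π − arcsin(-1/6) + 2nπ; keep the solutions lying in [0, π].
  ⇒ x = asin(1/6)/2 + pi/2 ≈ 1.6545, pi - asin(1/6)/2 ≈ 3.0579

f''(x) = 12*cos(2*x)
Second-derivative test at each critical point:
  f''(1.6545) = -11.8322 < 0 → local maximum
  f''(3.0579) = 11.8322 > 0 → local minimum

Critical points: x = asin(1/6)/2 + pi/2 ≈ 1.6545 (local maximum); x = pi - asin(1/6)/2 ≈ 3.0579 (local minimum)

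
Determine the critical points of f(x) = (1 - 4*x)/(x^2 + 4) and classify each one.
f'(x) = 2*(2*x^2 - x - 8)/(x^4 + 8*x^2 + 16)

Solve f'(x) = 0:
  f'(x) = 2*(2*x^2 - x - 8)/(x^2 + 4)^2; the denominator is positive wherever f is defined, so f'(x) = 0 ⇔ 4*x^2 - 2*x - 16 = 0.
  Factor: 4*x^2 - 2*x - 16 = 2*(2*x^2 - x - 8); 2*x^2 - x - 8 = 0 has no rational roots; quadratic formula: x = (1 ± √65)/4.
  ⇒ x = 1/4 - sqrt(65)/4 ≈ -1.7656, 1/4 + sqrt(65)/4 ≈ 2.2656

f''(x) = 2*(4*x^2*(1 - 4*x) + (12*x - 1)*(x^2 + 4))/(x^2 + 4)^3
Second-derivative test at each critical point:
  f''(-1.7656) = -0.3183 < 0 → local maximum
  f''(2.2656) = 0.1933 > 0 → local minimum

Critical points: x = 1/4 - sqrt(65)/4 ≈ -1.7656 (local maximum); x = 1/4 + sqrt(65)/4 ≈ 2.2656 (local minimum)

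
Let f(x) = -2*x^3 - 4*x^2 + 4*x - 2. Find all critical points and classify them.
f'(x) = -6*x^2 - 8*x + 4

Solve f'(x) = 0:
  Factor: -6*x^2 - 8*x + 4 = -2*(3*x^2 + 4*x - 2); 3*x^2 + 4*x - 2 = 0 has no rational roots; quadratic formula: x = (-4 ± √40)/6.
  ⇒ x = -sqrt(10)/3 - 2/3 ≈ -1.7208, -2/3 + sqrt(10)/3 ≈ 0.3874

f''(x) = -12*x - 8
Second-derivative test at each critical point:
  f''(-1.7208) = 12.6491 > 0 → local minimum
  f''(0.3874) = -12.6491 < 0 → local maximum

Critical points: x = -sqrt(10)/3 - 2/3 ≈ -1.7208 (local minimum); x = -2/3 + sqrt(10)/3 ≈ 0.3874 (local maximum)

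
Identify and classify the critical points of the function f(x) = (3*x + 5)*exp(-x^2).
f'(x) = (-2*x*(3*x + 5) + 3)*exp(-x^2)

Solve f'(x) = 0:
  f'(x) = (-6*x^2 - 10*x + 3)·exp(-x^2) and exp(-x^2) > 0 for every x, so f'(x) = 0 ⇔ -6*x^2 - 10*x + 3 = 0.
  6*x^2 + 10*x - 3 = 0 has no rational roots; quadratic formula: x = (-10 ± √172)/12.
  ⇒ x = -sqrt(43)/6 - 5/6 ≈ -1.9262, -5/6 + sqrt(43)/6 ≈ 0.2596

f''(x) = 2*(2*x^2*(3*x + 5) - 9*x - 5)*exp(-x^2)
Second-derivative test at each critical point:
  f''(-1.9262) = 0.3209 > 0 → local minimum
  f''(0.2596) = -12.2603 < 0 → local maximum

Critical points: x = -sqrt(43)/6 - 5/6 ≈ -1.9262 (local minimum); x = -5/6 + sqrt(43)/6 ≈ 0.2596 (local maximum)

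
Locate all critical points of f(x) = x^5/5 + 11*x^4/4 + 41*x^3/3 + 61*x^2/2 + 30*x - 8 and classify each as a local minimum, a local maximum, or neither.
f'(x) = x^4 + 11*x^3 + 41*x^2 + 61*x + 30

Solve f'(x) = 0:
  Factor: x^4 + 11*x^3 + 41*x^2 + 61*x + 30 = (x + 1)*(x + 2)*(x + 3)*(x + 5) = 0.
  ⇒ x = -5, -3, -2, -1

f''(x) = 4*x^3 + 33*x^2 + 82*x + 61
Second-derivative test at each critical point:
  f''(-5) = -24 < 0 → local maximum
  f''(-3) = 4 > 0 → local minimum
  f''(-2) = -3 < 0 → local maximum
  f''(-1) = 8 > 0 → local minimum

Critical points: x = -5 (local maximum); x = -3 (local minimum); x = -2 (local maximum); x = -1 (local minimum)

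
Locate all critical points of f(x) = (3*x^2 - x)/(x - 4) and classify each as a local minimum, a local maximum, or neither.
f'(x) = (3*x^2 - 24*x + 4)/(x^2 - 8*x + 16)

Solve f'(x) = 0:
  f'(x) = (3*x^2 - 24*x + 4)/(x - 4)^2; the denominator is positive wherever f is defined, so f'(x) = 0 ⇔ 3*x^2 - 24*x + 4 = 0.
  3*x^2 - 24*x + 4 = 0 has no rational roots; quadratic formula: x = (24 ± √528)/6.
  ⇒ x = 4 - 2*sqrt(33)/3 ≈ 0.1703, 2*sqrt(33)/3 + 4 ≈ 7.8297

f''(x) = 88/(x^3 - 12*x^2 + 48*x - 64)
Second-derivative test at each critical point:
  f''(0.1703) = -1.5667 < 0 → local maximum
  f''(7.8297) = 1.5667 > 0 → local minimum

Critical points: x = 4 - 2*sqrt(33)/3 ≈ 0.1703 (local maximum); x = 2*sqrt(33)/3 + 4 ≈ 7.8297 (local minimum)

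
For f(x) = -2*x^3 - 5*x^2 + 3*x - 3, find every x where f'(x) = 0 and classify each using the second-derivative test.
f'(x) = -6*x^2 - 10*x + 3

Solve f'(x) = 0:
  6*x^2 + 10*x - 3 = 0 has no rational roots; quadratic formula: x = (-10 ± √172)/12.
  ⇒ x = -sqrt(43)/6 - 5/6 ≈ -1.9262, -5/6 + sqrt(43)/6 ≈ 0.2596

f''(x) = -12*x - 10
Second-derivative test at each critical point:
  f''(-1.9262) = 13.1149 > 0 → local minimum
  f''(0.2596) = -13.1149 < 0 → local maximum

Critical points: x = -sqrt(43)/6 - 5/6 ≈ -1.9262 (local minimum); x = -5/6 + sqrt(43)/6 ≈ 0.2596 (local maximum)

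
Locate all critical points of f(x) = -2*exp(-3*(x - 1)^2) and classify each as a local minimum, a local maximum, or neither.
f'(x) = 12*(x - 1)*exp(-3*(x - 1)^2)

Solve f'(x) = 0:
  f'(x) = (12*x - 12)·exp(-3*(x - 1)^2) and exp(-3*(x - 1)^2) > 0 for every x, so f'(x) = 0 ⇔ 12*x - 12 = 0.
  Factor: 12*x - 12 = 12*(x - 1) = 0.
  ⇒ x = 1

f''(x) = 12*(1 - 6*(x - 1)^2)*exp(-3*(x - 1)^2)
Second-derivative test at each critical point:
  f''(1) = 12 > 0 → local minimum

Critical points: x = 1 (local minimum)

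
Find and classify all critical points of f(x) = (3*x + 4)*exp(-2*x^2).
f'(x) = (-4*x*(3*x + 4) + 3)*exp(-2*x^2)

Solve f'(x) = 0:
  f'(x) = (-12*x^2 - 16*x + 3)·exp(-2*x^2) and exp(-2*x^2) > 0 for every x, so f'(x) = 0 ⇔ -12*x^2 - 16*x + 3 = 0.
  Factor: -12*x^2 - 16*x + 3 = -(2*x + 3)*(6*x - 1) = 0.
  ⇒ x = -3/2, 1/6

f''(x) = 4*(4*x^2*(3*x + 4) - 9*x - 4)*exp(-2*x^2)
Second-derivative test at each critical point:
  f''(-3/2) = 0.2222 > 0 → local minimum
  f''(1/6) = -18.9192 < 0 → local maximum

Critical points: x = -3/2 (local minimum); x = 1/6 (local maximum)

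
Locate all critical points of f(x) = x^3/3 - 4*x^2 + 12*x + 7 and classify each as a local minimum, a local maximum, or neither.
f'(x) = x^2 - 8*x + 12

Solve f'(x) = 0:
  Factor: x^2 - 8*x + 12 = (x - 6)*(x - 2) = 0.
  ⇒ x = 2, 6

f''(x) = 2*x - 8
Second-derivative test at each critical point:
  f''(2) = -4 < 0 → local maximum
  f''(6) = 4 > 0 → local minimum

Critical points: x = 2 (local maximum); x = 6 (local minimum)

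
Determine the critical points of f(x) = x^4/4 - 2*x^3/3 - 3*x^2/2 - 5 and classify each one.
f'(x) = x*(x^2 - 2*x - 3)

Solve f'(x) = 0:
  Factor: x^3 - 2*x^2 - 3*x = x*(x - 3)*(x + 1) = 0.
  ⇒ x = -1, 0, 3

f''(x) = 3*x^2 - 4*x - 3
Second-derivative test at each critical point:
  f''(-1) = 4 > 0 → local minimum
  f''(0) = -3 < 0 → local maximum
  f''(3) = 12 > 0 → local minimum

Critical points: x = -1 (local minimum); x = 0 (local maximum); x = 3 (local minimum)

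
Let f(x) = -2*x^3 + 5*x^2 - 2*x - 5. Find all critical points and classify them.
f'(x) = -6*x^2 + 10*x - 2

Solve f'(x) = 0:
  Factor: -6*x^2 + 10*x - 2 = -2*(3*x^2 - 5*x + 1); 3*x^2 - 5*x + 1 = 0 has no rational roots; quadratic formula: x = (5 ± √13)/6.
  ⇒ x = 5/6 - sqrt(13)/6 ≈ 0.2324, sqrt(13)/6 + 5/6 ≈ 1.4343

f''(x) = 10 - 12*x
Second-derivative test at each critical point:
  f''(0.2324) = 7.2111 > 0 → local minimum
  f''(1.4343) = -7.2111 < 0 → local maximum

Critical points: x = 5/6 - sqrt(13)/6 ≈ 0.2324 (local minimum); x = sqrt(13)/6 + 5/6 ≈ 1.4343 (local maximum)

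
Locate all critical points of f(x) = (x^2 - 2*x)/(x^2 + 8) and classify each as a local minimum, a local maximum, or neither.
f'(x) = 2*(x^2 + 8*x - 8)/(x^4 + 16*x^2 + 64)

Solve f'(x) = 0:
  f'(x) = 2*(x^2 + 8*x - 8)/(x^2 + 8)^2; the denominator is positive wherever f is defined, so f'(x) = 0 ⇔ 2*x^2 + 16*x - 16 = 0.
  Factor: 2*x^2 + 16*x - 16 = 2*(x^2 + 8*x - 8); x^2 + 8*x - 8 = 0 has no rational roots; quadratic formula: x = (-8 ± √96)/2.
  ⇒ x = -2*sqrt(6) - 4 ≈ -8.8990, -4 + 2*sqrt(6) ≈ 0.8990

f''(x) = 4*(-x^3 - 12*x^2 + 24*x + 32)/(x^6 + 24*x^4 + 192*x^2 + 512)
Second-derivative test at each critical point:
  f''(-8.8990) = -0.0026 < 0 → local maximum
  f''(0.8990) = 0.2526 > 0 → local minimum

Critical points: x = -2*sqrt(6) - 4 ≈ -8.8990 (local maximum); x = -4 + 2*sqrt(6) ≈ 0.8990 (local minimum)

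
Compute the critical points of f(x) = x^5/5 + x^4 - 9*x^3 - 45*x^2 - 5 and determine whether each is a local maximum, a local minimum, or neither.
f'(x) = x*(x^3 + 4*x^2 - 27*x - 90)

Solve f'(x) = 0:
  Factor: x^4 + 4*x^3 - 27*x^2 - 90*x = x*(x - 5)*(x + 3)*(x + 6) = 0.
  ⇒ x = -6, -3, 0, 5

f''(x) = 4*x^3 + 12*x^2 - 54*x - 90
Second-derivative test at each critical point:
  f''(-6) = -198 < 0 → local maximum
  f''(-3) = 72 > 0 → local minimum
  f''(0) = -90 < 0 → local maximum
  f''(5) = 440 > 0 → local minimum

Critical points: x = -6 (local maximum); x = -3 (local minimum); x = 0 (local maximum); x = 5 (local minimum)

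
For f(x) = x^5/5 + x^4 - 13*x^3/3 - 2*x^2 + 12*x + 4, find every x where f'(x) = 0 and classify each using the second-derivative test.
f'(x) = x^4 + 4*x^3 - 13*x^2 - 4*x + 12

Solve f'(x) = 0:
  Factor: x^4 + 4*x^3 - 13*x^2 - 4*x + 12 = (x - 2)*(x - 1)*(x + 1)*(x + 6) = 0.
  ⇒ x = -6, -1, 1, 2

f''(x) = 4*x^3 + 12*x^2 - 26*x - 4
Second-derivative test at each critical point:
  f''(-6) = -280 < 0 → local maximum
  f''(-1) = 30 > 0 → local minimum
  f''(1) = -14 < 0 → local maximum
  f''(2) = 24 > 0 → local minimum

Critical points: x = -6 (local maximum); x = -1 (local minimum); x = 1 (local maximum); x = 2 (local minimum)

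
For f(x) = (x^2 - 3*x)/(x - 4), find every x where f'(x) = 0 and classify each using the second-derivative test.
f'(x) = (x^2 - 8*x + 12)/(x^2 - 8*x + 16)

Solve f'(x) = 0:
  f'(x) = (x - 6)*(x - 2)/(x - 4)^2; the denominator is positive wherever f is defined, so f'(x) = 0 ⇔ x^2 - 8*x + 12 = 0.
  Factor: x^2 - 8*x + 12 = (x - 6)*(x - 2) = 0.
  ⇒ x = 2, 6

f''(x) = 8/(x^3 - 12*x^2 + 48*x - 64)
Second-derivative test at each critical point:
  f''(2) = -1 < 0 → local maximum
  f''(6) = 1 > 0 → local minimum

Critical points: x = 2 (local maximum); x = 6 (local minimum)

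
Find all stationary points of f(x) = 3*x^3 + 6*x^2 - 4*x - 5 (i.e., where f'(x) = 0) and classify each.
f'(x) = 9*x^2 + 12*x - 4

Solve f'(x) = 0:
  9*x^2 + 12*x - 4 = 0 has no rational roots; quadratic formula: x = (-12 ± √288)/18.
  ⇒ x = -2*sqrt(2)/3 - 2/3 ≈ -1.6095, -2/3 + 2*sqrt(2)/3 ≈ 0.2761

f''(x) = 18*x + 12
Second-derivative test at each critical point:
  f''(-1.6095) = -16.9706 < 0 → local maximum
  f''(0.2761) = 16.9706 > 0 → local minimum

Critical points: x = -2*sqrt(2)/3 - 2/3 ≈ -1.6095 (local maximum); x = -2/3 + 2*sqrt(2)/3 ≈ 0.2761 (local minimum)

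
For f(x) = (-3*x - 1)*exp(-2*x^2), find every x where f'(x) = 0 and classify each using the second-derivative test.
f'(x) = (4*x*(3*x + 1) - 3)*exp(-2*x^2)

Solve f'(x) = 0:
  f'(x) = (12*x^2 + 4*x - 3)·exp(-2*x^2) and exp(-2*x^2) > 0 for every x, so f'(x) = 0 ⇔ 12*x^2 + 4*x - 3 = 0.
  12*x^2 + 4*x - 3 = 0 has no rational roots; quadratic formula: x = (-4 ± √160)/24.
  ⇒ x = -sqrt(10)/6 - 1/6 ≈ -0.6937, -1/6 + sqrt(10)/6 ≈ 0.3604

f''(x) = 4*(-12*x^3 - 4*x^2 + 9*x + 1)*exp(-2*x^2)
Second-derivative test at each critical point:
  f''(-0.6937) = -4.8313 < 0 → local maximum
  f''(0.3604) = 9.7556 > 0 → local minimum

Critical points: x = -sqrt(10)/6 - 1/6 ≈ -0.6937 (local maximum); x = -1/6 + sqrt(10)/6 ≈ 0.3604 (local minimum)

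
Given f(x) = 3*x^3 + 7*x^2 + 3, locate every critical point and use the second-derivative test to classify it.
f'(x) = x*(9*x + 14)

Solve f'(x) = 0:
  Factor: 9*x^2 + 14*x = x*(9*x + 14) = 0.
  ⇒ x = -14/9, 0

f''(x) = 18*x + 14
Second-derivative test at each critical point:
  f''(-14/9) = -14 < 0 → local maximum
  f''(0) = 14 > 0 → local minimum

Critical points: x = -14/9 (local maximum); x = 0 (local minimum)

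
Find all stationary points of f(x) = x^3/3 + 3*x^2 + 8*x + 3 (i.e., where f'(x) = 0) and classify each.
f'(x) = x^2 + 6*x + 8

Solve f'(x) = 0:
  Factor: x^2 + 6*x + 8 = (x + 2)*(x + 4) = 0.
  ⇒ x = -4, -2

f''(x) = 2*x + 6
Second-derivative test at each critical point:
  f''(-4) = -2 < 0 → local maximum
  f''(-2) = 2 > 0 → local minimum

Critical points: x = -4 (local maximum); x = -2 (local minimum)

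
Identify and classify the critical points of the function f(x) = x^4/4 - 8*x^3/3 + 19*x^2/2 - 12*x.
f'(x) = x^3 - 8*x^2 + 19*x - 12

Solve f'(x) = 0:
  Factor: x^3 - 8*x^2 + 19*x - 12 = (x - 4)*(x - 3)*(x - 1) = 0.
  ⇒ x = 1, 3, 4

f''(x) = 3*x^2 - 16*x + 19
Second-derivative test at each critical point:
  f''(1) = 6 > 0 → local minimum
  f''(3) = -2 < 0 → local maximum
  f''(4) = 3 > 0 → local minimum

Critical points: x = 1 (local minimum); x = 3 (local maximum); x = 4 (local minimum)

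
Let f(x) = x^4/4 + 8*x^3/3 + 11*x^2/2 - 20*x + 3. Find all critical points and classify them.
f'(x) = x^3 + 8*x^2 + 11*x - 20

Solve f'(x) = 0:
  Factor: x^3 + 8*x^2 + 11*x - 20 = (x - 1)*(x + 4)*(x + 5) = 0.
  ⇒ x = -5, -4, 1

f''(x) = 3*x^2 + 16*x + 11
Second-derivative test at each critical point:
  f''(-5) = 6 > 0 → local minimum
  f''(-4) = -5 < 0 → local maximum
  f''(1) = 30 > 0 → local minimum

Critical points: x = -5 (local minimum); x = -4 (local maximum); x = 1 (local minimum)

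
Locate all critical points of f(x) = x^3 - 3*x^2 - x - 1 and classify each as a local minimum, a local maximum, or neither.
f'(x) = 3*x^2 - 6*x - 1

Solve f'(x) = 0:
  3*x^2 - 6*x - 1 = 0 has no rational roots; quadratic formula: x = (6 ± √48)/6.
  ⇒ x = 1 - 2*sqrt(3)/3 ≈ -0.1547, 1 + 2*sqrt(3)/3 ≈ 2.1547

f''(x) = 6*x - 6
Second-derivative test at each critical point:
  f''(-0.1547) = -6.9282 < 0 → local maximum
  f''(2.1547) = 6.9282 > 0 → local minimum

Critical points: x = 1 - 2*sqrt(3)/3 ≈ -0.1547 (local maximum); x = 1 + 2*sqrt(3)/3 ≈ 2.1547 (local minimum)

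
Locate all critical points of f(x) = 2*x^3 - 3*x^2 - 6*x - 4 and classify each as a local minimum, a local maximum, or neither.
f'(x) = 6*x^2 - 6*x - 6

Solve f'(x) = 0:
  Factor: 6*x^2 - 6*x - 6 = 6*(x^2 - x - 1); x^2 - x - 1 = 0 has no rational roots; quadratic formula: x = (1 ± √5)/2.
  ⇒ x = 1/2 - sqrt(5)/2 ≈ -0.6180, 1/2 + sqrt(5)/2 ≈ 1.6180

f''(x) = 12*x - 6
Second-derivative test at each critical point:
  f''(-0.6180) = -13.4164 < 0 → local maximum
  f''(1.6180) = 13.4164 > 0 → local minimum

Critical points: x = 1/2 - sqrt(5)/2 ≈ -0.6180 (local maximum); x = 1/2 + sqrt(5)/2 ≈ 1.6180 (local minimum)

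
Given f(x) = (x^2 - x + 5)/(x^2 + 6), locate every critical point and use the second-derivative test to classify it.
f'(x) = (x^2 + 2*x - 6)/(x^4 + 12*x^2 + 36)

Solve f'(x) = 0:
  f'(x) = (x^2 + 2*x - 6)/(x^2 + 6)^2; the denominator is positive wherever f is defined, so f'(x) = 0 ⇔ x^2 + 2*x - 6 = 0.
  x^2 + 2*x - 6 = 0 has no rational roots; quadratic formula: x = (-2 ± √28)/2.
  ⇒ x = -sqrt(7) - 1 ≈ -3.6458, -1 + sqrt(7) ≈ 1.6458

f''(x) = 2*(-x^3 - 3*x^2 + 18*x + 6)/(x^6 + 18*x^4 + 108*x^2 + 216)
Second-derivative test at each critical point:
  f''(-3.6458) = -0.0142 < 0 → local maximum
  f''(1.6458) = 0.0698 > 0 → local minimum

Critical points: x = -sqrt(7) - 1 ≈ -3.6458 (local maximum); x = -1 + sqrt(7) ≈ 1.6458 (local minimum)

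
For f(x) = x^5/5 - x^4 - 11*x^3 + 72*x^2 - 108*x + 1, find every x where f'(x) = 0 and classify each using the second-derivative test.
f'(x) = x^4 - 4*x^3 - 33*x^2 + 144*x - 108

Solve f'(x) = 0:
  Factor: x^4 - 4*x^3 - 33*x^2 + 144*x - 108 = (x - 6)*(x - 3)*(x - 1)*(x + 6) = 0.
  ⇒ x = -6, 1, 3, 6

f''(x) = 4*x^3 - 12*x^2 - 66*x + 144
Second-derivative test at each critical point:
  f''(-6) = -756 < 0 → local maximum
  f''(1) = 70 > 0 → local minimum
  f''(3) = -54 < 0 → local maximum
  f''(6) = 180 > 0 → local minimum

Critical points: x = -6 (local maximum); x = 1 (local minimum); x = 3 (local maximum); x = 6 (local minimum)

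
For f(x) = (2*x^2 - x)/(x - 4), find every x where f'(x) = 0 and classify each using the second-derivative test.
f'(x) = 2*(x^2 - 8*x + 2)/(x^2 - 8*x + 16)

Solve f'(x) = 0:
  f'(x) = 2*(x^2 - 8*x + 2)/(x - 4)^2; the denominator is positive wherever f is defined, so f'(x) = 0 ⇔ 2*x^2 - 16*x + 4 = 0.
  Factor: 2*x^2 - 16*x + 4 = 2*(x^2 - 8*x + 2); x^2 - 8*x + 2 = 0 has no rational roots; quadratic formula: x = (8 ± √56)/2.
  ⇒ x = 4 - sqrt(14) ≈ 0.2583, sqrt(14) + 4 ≈ 7.7417

f''(x) = 56/(x^3 - 12*x^2 + 48*x - 64)
Second-derivative test at each critical point:
  f''(0.2583) = -1.0690 < 0 → local maximum
  f''(7.7417) = 1.0690 > 0 → local minimum

Critical points: x = 4 - sqrt(14) ≈ 0.2583 (local maximum); x = sqrt(14) + 4 ≈ 7.7417 (local minimum)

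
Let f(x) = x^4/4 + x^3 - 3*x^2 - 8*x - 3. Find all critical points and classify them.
f'(x) = x^3 + 3*x^2 - 6*x - 8

Solve f'(x) = 0:
  Factor: x^3 + 3*x^2 - 6*x - 8 = (x - 2)*(x + 1)*(x + 4) = 0.
  ⇒ x = -4, -1, 2

f''(x) = 3*x^2 + 6*x - 6
Second-derivative test at each critical point:
  f''(-4) = 18 > 0 → local minimum
  f''(-1) = -9 < 0 → local maximum
  f''(2) = 18 > 0 → local minimum

Critical points: x = -4 (local minimum); x = -1 (local maximum); x = 2 (local minimum)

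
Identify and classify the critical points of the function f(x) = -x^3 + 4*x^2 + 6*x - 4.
f'(x) = -3*x^2 + 8*x + 6

Solve f'(x) = 0:
  3*x^2 - 8*x - 6 = 0 has no rational roots; quadratic formula: x = (8 ± √136)/6.
  ⇒ x = 4/3 - sqrt(34)/3 ≈ -0.6103, 4/3 + sqrt(34)/3 ≈ 3.2770

f''(x) = 8 - 6*x
Second-derivative test at each critical point:
  f''(-0.6103) = 11.6619 > 0 → local minimum
  f''(3.2770) = -11.6619 < 0 → local maximum

Critical points: x = 4/3 - sqrt(34)/3 ≈ -0.6103 (local minimum); x = 4/3 + sqrt(34)/3 ≈ 3.2770 (local maximum)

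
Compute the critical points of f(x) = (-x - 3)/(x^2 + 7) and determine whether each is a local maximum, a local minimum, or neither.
f'(x) = (-x^2 + 2*x*(x + 3) - 7)/(x^2 + 7)^2

Solve f'(x) = 0:
  f'(x) = (x - 1)*(x + 7)/(x^2 + 7)^2; the denominator is positive wherever f is defined, so f'(x) = 0 ⇔ x^2 + 6*x - 7 = 0.
  Factor: x^2 + 6*x - 7 = (x - 1)*(x + 7) = 0.
  ⇒ x = -7, 1

f''(x) = 2*(-4*x^2*(x + 3) + 3*(x + 1)*(x^2 + 7))/(x^2 + 7)^3
Second-derivative test at each critical point:
  f''(-7) = -1/392 < 0 → local maximum
  f''(1) = 1/8 > 0 → local minimum

Critical points: x = -7 (local maximum); x = 1 (local minimum)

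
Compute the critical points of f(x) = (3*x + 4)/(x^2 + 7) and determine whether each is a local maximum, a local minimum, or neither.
f'(x) = (-3*x^2 - 8*x + 21)/(x^4 + 14*x^2 + 49)

Solve f'(x) = 0:
  f'(x) = -(3*x^2 + 8*x - 21)/(x^2 + 7)^2; the denominator is positive wherever f is defined, so f'(x) = 0 ⇔ -3*x^2 - 8*x + 21 = 0.
  3*x^2 + 8*x - 21 = 0 has no rational roots; quadratic formula: x = (-8 ± √316)/6.
  ⇒ x = -sqrt(79)/3 - 4/3 ≈ -4.2961, -4/3 + sqrt(79)/3 ≈ 1.6294

f''(x) = 2*(4*x^2*(3*x + 4) - (9*x + 4)*(x^2 + 7))/(x^2 + 7)^3
Second-derivative test at each critical point:
  f''(-4.2961) = 0.0274 > 0 → local minimum
  f''(1.6294) = -0.1907 < 0 → local maximum

Critical points: x = -sqrt(79)/3 - 4/3 ≈ -4.2961 (local minimum); x = -4/3 + sqrt(79)/3 ≈ 1.6294 (local maximum)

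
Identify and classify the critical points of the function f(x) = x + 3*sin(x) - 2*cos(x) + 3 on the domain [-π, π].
f'(x) = 2*sin(x) + 3*cos(x) + 1

Solve f'(x) = 0 on [-π, π]:
  f'(x) = 0 ⇔ 2*sin(x) + 3*cos(x) = -1. Write the left side as R·cos(x + φ) with R = √(3² + (-2)²) = sqrt(13), cos φ = 3*sqrt(13)/13, sin φ = -2*sqrt(13)/13; then cos(x + φ) = -sqrt(13)/13. Solve for x and keep the solutions lying in [-π, π].
  ⇒ x = atan((-6*sqrt(3) - 2)/(-3 + 4*sqrt(3))) ≈ -1.2638, atan((-2 + 6*sqrt(3))/(-4*sqrt(3) - 3)) + pi ≈ 2.4398

f''(x) = -3*sin(x) + 2*cos(x)
Second-derivative test at each critical point:
  f''(-1.2638) = 3.4641 > 0 → local minimum
  f''(2.4398) = -3.4641 < 0 → local maximum

Critical points: x = atan((-6*sqrt(3) - 2)/(-3 + 4*sqrt(3))) ≈ -1.2638 (local minimum); x = atan((-2 + 6*sqrt(3))/(-4*sqrt(3) - 3)) + pi ≈ 2.4398 (local maximum)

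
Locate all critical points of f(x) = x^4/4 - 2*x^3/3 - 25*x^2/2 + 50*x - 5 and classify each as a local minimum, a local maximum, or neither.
f'(x) = x^3 - 2*x^2 - 25*x + 50

Solve f'(x) = 0:
  Factor: x^3 - 2*x^2 - 25*x + 50 = (x - 5)*(x - 2)*(x + 5) = 0.
  ⇒ x = -5, 2, 5

f''(x) = 3*x^2 - 4*x - 25
Second-derivative test at each critical point:
  f''(-5) = 70 > 0 → local minimum
  f''(2) = -21 < 0 → local maximum
  f''(5) = 30 > 0 → local minimum

Critical points: x = -5 (local minimum); x = 2 (local maximum); x = 5 (local minimum)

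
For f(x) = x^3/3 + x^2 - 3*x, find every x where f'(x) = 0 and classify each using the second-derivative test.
f'(x) = x^2 + 2*x - 3

Solve f'(x) = 0:
  Factor: x^2 + 2*x - 3 = (x - 1)*(x + 3) = 0.
  ⇒ x = -3, 1

f''(x) = 2*x + 2
Second-derivative test at each critical point:
  f''(-3) = -4 < 0 → local maximum
  f''(1) = 4 > 0 → local minimum

Critical points: x = -3 (local maximum); x = 1 (local minimum)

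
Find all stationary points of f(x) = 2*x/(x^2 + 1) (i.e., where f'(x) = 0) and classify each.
f'(x) = 2*(1 - x^2)/(x^4 + 2*x^2 + 1)

Solve f'(x) = 0:
  f'(x) = -2*(x - 1)*(x + 1)/(x^2 + 1)^2; the denominator is positive wherever f is defined, so f'(x) = 0 ⇔ 2 - 2*x^2 = 0.
  Factor: 2 - 2*x^2 = -2*(x - 1)*(x + 1) = 0.
  ⇒ x = -1, 1

f''(x) = 4*x*(x^2 - 3)/(x^2 + 1)^3
Second-derivative test at each critical point:
  f''(-1) = 1 > 0 → local minimum
  f''(1) = -1 < 0 → local maximum

Critical points: x = -1 (local minimum); x = 1 (local maximum)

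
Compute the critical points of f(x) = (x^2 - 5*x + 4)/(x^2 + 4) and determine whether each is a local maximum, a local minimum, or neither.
f'(x) = 5*(x^2 - 4)/(x^4 + 8*x^2 + 16)

Solve f'(x) = 0:
  f'(x) = 5*(x - 2)*(x + 2)/(x^2 + 4)^2; the denominator is positive wherever f is defined, so f'(x) = 0 ⇔ 5*x^2 - 20 = 0.
  Factor: 5*x^2 - 20 = 5*(x - 2)*(x + 2) = 0.
  ⇒ x = -2, 2

f''(x) = 10*x*(12 - x^2)/(x^6 + 12*x^4 + 48*x^2 + 64)
Second-derivative test at each critical point:
  f''(-2) = -5/16 < 0 → local maximum
  f''(2) = 5/16 > 0 → local minimum

Critical points: x = -2 (local maximum); x = 2 (local minimum)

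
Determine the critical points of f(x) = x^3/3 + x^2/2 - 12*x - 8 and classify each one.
f'(x) = x^2 + x - 12

Solve f'(x) = 0:
  Factor: x^2 + x - 12 = (x - 3)*(x + 4) = 0.
  ⇒ x = -4, 3

f''(x) = 2*x + 1
Second-derivative test at each critical point:
  f''(-4) = -7 < 0 → local maximum
  f''(3) = 7 > 0 → local minimum

Critical points: x = -4 (local maximum); x = 3 (local minimum)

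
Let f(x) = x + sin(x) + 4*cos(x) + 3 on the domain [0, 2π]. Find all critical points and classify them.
f'(x) = -4*sin(x) + cos(x) + 1

Solve f'(x) = 0 on [0, 2π]:
  f'(x) = 0 ⇔ -4*sin(x) + cos(x) = -1. Write the left side as R·cos(x + φ) with R = √(1² + 4²) = sqrt(17), cos φ = sqrt(17)/17, sin φ = 4*sqrt(17)/17; then cos(x + φ) = -sqrt(17)/17. Solve for x and keep the solutions lying in [0, 2π].
  ⇒ x = atan(8/15) ≈ 0.4900, pi ≈ 3.1416

f''(x) = -sin(x) - 4*cos(x)
Second-derivative test at each critical point:
  f''(0.4900) = -4 < 0 → local maximum
  f''(3.1416) = 4 > 0 → local minimum

Critical points: x = atan(8/15) ≈ 0.4900 (local maximum); x = pi ≈ 3.1416 (local minimum)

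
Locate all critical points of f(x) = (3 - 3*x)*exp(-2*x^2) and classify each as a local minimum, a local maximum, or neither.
f'(x) = 3*(4*x*(x - 1) - 1)*exp(-2*x^2)

Solve f'(x) = 0:
  f'(x) = (12*x^2 - 12*x - 3)·exp(-2*x^2) and exp(-2*x^2) > 0 for every x, so f'(x) = 0 ⇔ 12*x^2 - 12*x - 3 = 0.
  Factor: 12*x^2 - 12*x - 3 = 3*(4*x^2 - 4*x - 1); 4*x^2 - 4*x - 1 = 0 has no rational roots; quadratic formula: x = (4 ± √32)/8.
  ⇒ x = 1/2 - sqrt(2)/2 ≈ -0.2071, 1/2 + sqrt(2)/2 ≈ 1.2071

f''(x) = 12*(4*x^2*(1 - x) + 3*x - 1)*exp(-2*x^2)
Second-derivative test at each critical point:
  f''(-0.2071) = -15.5754 < 0 → local maximum
  f''(1.2071) = 0.9206 > 0 → local minimum

Critical points: x = 1/2 - sqrt(2)/2 ≈ -0.2071 (local maximum); x = 1/2 + sqrt(2)/2 ≈ 1.2071 (local minimum)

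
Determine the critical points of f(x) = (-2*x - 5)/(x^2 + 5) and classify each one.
f'(x) = 2*(x^2 + 5*x - 5)/(x^4 + 10*x^2 + 25)

Solve f'(x) = 0:
  f'(x) = 2*(x^2 + 5*x - 5)/(x^2 + 5)^2; the denominator is positive wherever f is defined, so f'(x) = 0 ⇔ 2*x^2 + 10*x - 10 = 0.
  Factor: 2*x^2 + 10*x - 10 = 2*(x^2 + 5*x - 5); x^2 + 5*x - 5 = 0 has no rational roots; quadratic formula: x = (-5 ± √45)/2.
  ⇒ x = -3*sqrt(5)/2 - 5/2 ≈ -5.8541, -5/2 + 3*sqrt(5)/2 ≈ 0.8541

f''(x) = 2*(-4*x^2*(2*x + 5) + (6*x + 5)*(x^2 + 5))/(x^2 + 5)^3
Second-derivative test at each critical point:
  f''(-5.8541) = -0.0087 < 0 → local maximum
  f''(0.8541) = 0.4087 > 0 → local minimum

Critical points: x = -3*sqrt(5)/2 - 5/2 ≈ -5.8541 (local maximum); x = -5/2 + 3*sqrt(5)/2 ≈ 0.8541 (local minimum)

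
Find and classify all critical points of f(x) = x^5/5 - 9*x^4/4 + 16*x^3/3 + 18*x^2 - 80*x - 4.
f'(x) = x^4 - 9*x^3 + 16*x^2 + 36*x - 80

Solve f'(x) = 0:
  Factor: x^4 - 9*x^3 + 16*x^2 + 36*x - 80 = (x - 5)*(x - 4)*(x - 2)*(x + 2) = 0.
  ⇒ x = -2, 2, 4, 5

f''(x) = 4*x^3 - 27*x^2 + 32*x + 36
Second-derivative test at each critical point:
  f''(-2) = -168 < 0 → local maximum
  f''(2) = 24 > 0 → local minimum
  f''(4) = -12 < 0 → local maximum
  f''(5) = 21 > 0 → local minimum

Critical points: x = -2 (local maximum); x = 2 (local minimum); x = 4 (local maximum); x = 5 (local minimum)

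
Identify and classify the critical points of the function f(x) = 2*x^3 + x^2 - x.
f'(x) = 6*x^2 + 2*x - 1

Solve f'(x) = 0:
  6*x^2 + 2*x - 1 = 0 has no rational roots; quadratic formula: x = (-2 ± √28)/12.
  ⇒ x = -sqrt(7)/6 - 1/6 ≈ -0.6076, -1/6 + sqrt(7)/6 ≈ 0.2743

f''(x) = 12*x + 2
Second-derivative test at each critical point:
  f''(-0.6076) = -5.2915 < 0 → local maximum
  f''(0.2743) = 5.2915 > 0 → local minimum

Critical points: x = -sqrt(7)/6 - 1/6 ≈ -0.6076 (local maximum); x = -1/6 + sqrt(7)/6 ≈ 0.2743 (local minimum)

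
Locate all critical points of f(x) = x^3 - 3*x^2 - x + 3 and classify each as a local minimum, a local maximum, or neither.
f'(x) = 3*x^2 - 6*x - 1

Solve f'(x) = 0:
  3*x^2 - 6*x - 1 = 0 has no rational roots; quadratic formula: x = (6 ± √48)/6.
  ⇒ x = 1 - 2*sqrt(3)/3 ≈ -0.1547, 1 + 2*sqrt(3)/3 ≈ 2.1547

f''(x) = 6*x - 6
Second-derivative test at each critical point:
  f''(-0.1547) = -6.9282 < 0 → local maximum
  f''(2.1547) = 6.9282 > 0 → local minimum

Critical points: x = 1 - 2*sqrt(3)/3 ≈ -0.1547 (local maximum); x = 1 + 2*sqrt(3)/3 ≈ 2.1547 (local minimum)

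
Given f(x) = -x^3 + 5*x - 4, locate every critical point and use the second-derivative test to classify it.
f'(x) = 5 - 3*x^2

Solve f'(x) = 0:
  3*x^2 - 5 = 0 has no rational roots; quadratic formula: x = (0 ± √60)/6.
  ⇒ x = -sqrt(15)/3 ≈ -1.2910, sqrt(15)/3 ≈ 1.2910

f''(x) = -6*x
Second-derivative test at each critical point:
  f''(-1.2910) = 7.7460 > 0 → local minimum
  f''(1.2910) = -7.7460 < 0 → local maximum

Critical points: x = -sqrt(15)/3 ≈ -1.2910 (local minimum); x = sqrt(15)/3 ≈ 1.2910 (local maximum)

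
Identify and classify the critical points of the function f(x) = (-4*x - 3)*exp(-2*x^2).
f'(x) = 4*(x*(4*x + 3) - 1)*exp(-2*x^2)

Solve f'(x) = 0:
  f'(x) = (16*x^2 + 12*x - 4)·exp(-2*x^2) and exp(-2*x^2) > 0 for every x, so f'(x) = 0 ⇔ 16*x^2 + 12*x - 4 = 0.
  Factor: 16*x^2 + 12*x - 4 = 4*(x + 1)*(4*x - 1) = 0.
  ⇒ x = -1, 1/4

f''(x) = 4*(-16*x^3 - 12*x^2 + 12*x + 3)*exp(-2*x^2)
Second-derivative test at each critical point:
  f''(-1) = -2.7067 < 0 → local maximum
  f''(1/4) = 17.6499 > 0 → local minimum

Critical points: x = -1 (local maximum); x = 1/4 (local minimum)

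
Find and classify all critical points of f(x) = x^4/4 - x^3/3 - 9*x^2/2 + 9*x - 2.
f'(x) = x^3 - x^2 - 9*x + 9

Solve f'(x) = 0:
  Factor: x^3 - x^2 - 9*x + 9 = (x - 3)*(x - 1)*(x + 3) = 0.
  ⇒ x = -3, 1, 3

f''(x) = 3*x^2 - 2*x - 9
Second-derivative test at each critical point:
  f''(-3) = 24 > 0 → local minimum
  f''(1) = -8 < 0 → local maximum
  f''(3) = 12 > 0 → local minimum

Critical points: x = -3 (local minimum); x = 1 (local maximum); x = 3 (local minimum)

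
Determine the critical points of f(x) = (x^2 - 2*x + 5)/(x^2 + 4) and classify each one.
f'(x) = 2*(x^2 - x - 4)/(x^4 + 8*x^2 + 16)

Solve f'(x) = 0:
  f'(x) = 2*(x^2 - x - 4)/(x^2 + 4)^2; the denominator is positive wherever f is defined, so f'(x) = 0 ⇔ 2*x^2 - 2*x - 8 = 0.
  Factor: 2*x^2 - 2*x - 8 = 2*(x^2 - x - 4); x^2 - x - 4 = 0 has no rational roots; quadratic formula: x = (1 ± √17)/2.
  ⇒ x = 1/2 - sqrt(17)/2 ≈ -1.5616, 1/2 + sqrt(17)/2 ≈ 2.5616

f''(x) = 2*(-2*x^3 + 3*x^2 + 24*x - 4)/(x^6 + 12*x^4 + 48*x^2 + 64)
Second-derivative test at each critical point:
  f''(-1.5616) = -0.1989 < 0 → local maximum
  f''(2.5616) = 0.0739 > 0 → local minimum

Critical points: x = 1/2 - sqrt(17)/2 ≈ -1.5616 (local maximum); x = 1/2 + sqrt(17)/2 ≈ 2.5616 (local minimum)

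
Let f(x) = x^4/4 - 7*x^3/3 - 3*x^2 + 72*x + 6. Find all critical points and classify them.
f'(x) = x^3 - 7*x^2 - 6*x + 72

Solve f'(x) = 0:
  Factor: x^3 - 7*x^2 - 6*x + 72 = (x - 6)*(x - 4)*(x + 3) = 0.
  ⇒ x = -3, 4, 6

f''(x) = 3*x^2 - 14*x - 6
Second-derivative test at each critical point:
  f''(-3) = 63 > 0 → local minimum
  f''(4) = -14 < 0 → local maximum
  f''(6) = 18 > 0 → local minimum

Critical points: x = -3 (local minimum); x = 4 (local maximum); x = 6 (local minimum)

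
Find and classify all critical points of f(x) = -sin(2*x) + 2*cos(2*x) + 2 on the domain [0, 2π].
f'(x) = -4*sin(2*x) - 2*cos(2*x)

Solve f'(x) = 0 on [0, 2π]:
  f'(x) = 0 ⇔ -cos(2*x) = 2*sin(2*x) ⇔ tan(2*x) = -1/2, i.e. 2*x = arctan(-1/2) + nπ; keep the solutions lying in [0, 2π].
  ⇒ x = -atan(1/2)/2 + pi/2 ≈ 1.3390, pi - atan(1/2)/2 ≈ 2.9098, -atan(1/2)/2 + 3*pi/2 ≈ 4.4806, -atan(1/2)/2 + 2*pi ≈ 6.0514

f''(x) = 4*sin(2*x) - 8*cos(2*x)
Second-derivative test at each critical point:
  f''(1.3390) = 8.9443 > 0 → local minimum
  f''(2.9098) = -8.9443 < 0 → local maximum
  f''(4.4806) = 8.9443 > 0 → local minimum
  f''(6.0514) = -8.9443 < 0 → local maximum

Critical points: x = -atan(1/2)/2 + pi/2 ≈ 1.3390 (local minimum); x = pi - atan(1/2)/2 ≈ 2.9098 (local maximum); x = -atan(1/2)/2 + 3*pi/2 ≈ 4.4806 (local minimum); x = -atan(1/2)/2 + 2*pi ≈ 6.0514 (local maximum)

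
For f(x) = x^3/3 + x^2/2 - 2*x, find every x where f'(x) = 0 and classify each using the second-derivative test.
f'(x) = x^2 + x - 2

Solve f'(x) = 0:
  Factor: x^2 + x - 2 = (x - 1)*(x + 2) = 0.
  ⇒ x = -2, 1

f''(x) = 2*x + 1
Second-derivative test at each critical point:
  f''(-2) = -3 < 0 → local maximum
  f''(1) = 3 > 0 → local minimum

Critical points: x = -2 (local maximum); x = 1 (local minimum)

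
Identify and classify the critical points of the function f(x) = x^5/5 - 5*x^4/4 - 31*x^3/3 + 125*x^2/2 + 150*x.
f'(x) = x^4 - 5*x^3 - 31*x^2 + 125*x + 150

Solve f'(x) = 0:
  Factor: x^4 - 5*x^3 - 31*x^2 + 125*x + 150 = (x - 6)*(x - 5)*(x + 1)*(x + 5) = 0.
  ⇒ x = -5, -1, 5, 6

f''(x) = 4*x^3 - 15*x^2 - 62*x + 125
Second-derivative test at each critical point:
  f''(-5) = -440 < 0 → local maximum
  f''(-1) = 168 > 0 → local minimum
  f''(5) = -60 < 0 → local maximum
  f''(6) = 77 > 0 → local minimum

Critical points: x = -5 (local maximum); x = -1 (local minimum); x = 5 (local maximum); x = 6 (local minimum)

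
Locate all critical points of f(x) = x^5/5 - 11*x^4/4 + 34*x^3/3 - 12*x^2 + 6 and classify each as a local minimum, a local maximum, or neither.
f'(x) = x*(x^3 - 11*x^2 + 34*x - 24)

Solve f'(x) = 0:
  Factor: x^4 - 11*x^3 + 34*x^2 - 24*x = x*(x - 6)*(x - 4)*(x - 1) = 0.
  ⇒ x = 0, 1, 4, 6

f''(x) = 4*x^3 - 33*x^2 + 68*x - 24
Second-derivative test at each critical point:
  f''(0) = -24 < 0 → local maximum
  f''(1) = 15 > 0 → local minimum
  f''(4) = -24 < 0 → local maximum
  f''(6) = 60 > 0 → local minimum

Critical points: x = 0 (local maximum); x = 1 (local minimum); x = 4 (local maximum); x = 6 (local minimum)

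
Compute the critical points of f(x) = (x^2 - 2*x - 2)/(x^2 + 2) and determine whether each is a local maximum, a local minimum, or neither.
f'(x) = 2*(x^2 + 4*x - 2)/(x^4 + 4*x^2 + 4)

Solve f'(x) = 0:
  f'(x) = 2*(x^2 + 4*x - 2)/(x^2 + 2)^2; the denominator is positive wherever f is defined, so f'(x) = 0 ⇔ 2*x^2 + 8*x - 4 = 0.
  Factor: 2*x^2 + 8*x - 4 = 2*(x^2 + 4*x - 2); x^2 + 4*x - 2 = 0 has no rational roots; quadratic formula: x = (-4 ± √24)/2.
  ⇒ x = -sqrt(6) - 2 ≈ -4.4495, -2 + sqrt(6) ≈ 0.4495

f''(x) = 4*(-x^3 - 6*x^2 + 6*x + 4)/(x^6 + 6*x^4 + 12*x^2 + 8)
Second-derivative test at each critical point:
  f''(-4.4495) = -0.0206 < 0 → local maximum
  f''(0.4495) = 2.0206 > 0 → local minimum

Critical points: x = -sqrt(6) - 2 ≈ -4.4495 (local maximum); x = -2 + sqrt(6) ≈ 0.4495 (local minimum)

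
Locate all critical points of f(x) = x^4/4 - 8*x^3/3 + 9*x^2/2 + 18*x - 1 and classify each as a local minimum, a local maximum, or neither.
f'(x) = x^3 - 8*x^2 + 9*x + 18

Solve f'(x) = 0:
  Factor: x^3 - 8*x^2 + 9*x + 18 = (x - 6)*(x - 3)*(x + 1) = 0.
  ⇒ x = -1, 3, 6

f''(x) = 3*x^2 - 16*x + 9
Second-derivative test at each critical point:
  f''(-1) = 28 > 0 → local minimum
  f''(3) = -12 < 0 → local maximum
  f''(6) = 21 > 0 → local minimum

Critical points: x = -1 (local minimum); x = 3 (local maximum); x = 6 (local minimum)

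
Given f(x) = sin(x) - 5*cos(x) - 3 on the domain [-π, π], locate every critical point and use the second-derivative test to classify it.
f'(x) = 5*sin(x) + cos(x)

Solve f'(x) = 0 on [-π, π]:
  f'(x) = 0 ⇔ cos(x) = -5*sin(x) ⇔ tan(x) = -1/5, i.e. x = arctan(-1/5) + nπ; keep the solutions lying in [-π, π].
  ⇒ x = -atan(1/5) ≈ -0.1974, pi - atan(1/5) ≈ 2.9442

f''(x) = -sin(x) + 5*cos(x)
Second-derivative test at each critical point:
  f''(-0.1974) = 5.0990 > 0 → local minimum
  f''(2.9442) = -5.0990 < 0 → local maximum

Critical points: x = -atan(1/5) ≈ -0.1974 (local minimum); x = pi - atan(1/5) ≈ 2.9442 (local maximum)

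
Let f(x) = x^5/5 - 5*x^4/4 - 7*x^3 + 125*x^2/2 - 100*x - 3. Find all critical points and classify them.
f'(x) = x^4 - 5*x^3 - 21*x^2 + 125*x - 100

Solve f'(x) = 0:
  Factor: x^4 - 5*x^3 - 21*x^2 + 125*x - 100 = (x - 5)*(x - 4)*(x - 1)*(x + 5) = 0.
  ⇒ x = -5, 1, 4, 5

f''(x) = 4*x^3 - 15*x^2 - 42*x + 125
Second-derivative test at each critical point:
  f''(-5) = -540 < 0 → local maximum
  f''(1) = 72 > 0 → local minimum
  f''(4) = -27 < 0 → local maximum
  f''(5) = 40 > 0 → local minimum

Critical points: x = -5 (local maximum); x = 1 (local minimum); x = 4 (local maximum); x = 5 (local minimum)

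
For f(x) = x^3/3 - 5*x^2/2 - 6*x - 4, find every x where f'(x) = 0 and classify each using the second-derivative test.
f'(x) = x^2 - 5*x - 6

Solve f'(x) = 0:
  Factor: x^2 - 5*x - 6 = (x - 6)*(x + 1) = 0.
  ⇒ x = -1, 6

f''(x) = 2*x - 5
Second-derivative test at each critical point:
  f''(-1) = -7 < 0 → local maximum
  f''(6) = 7 > 0 → local minimum

Critical points: x = -1 (local maximum); x = 6 (local minimum)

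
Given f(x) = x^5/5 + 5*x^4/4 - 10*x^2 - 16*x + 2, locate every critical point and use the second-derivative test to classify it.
f'(x) = x^4 + 5*x^3 - 20*x - 16

Solve f'(x) = 0:
  Factor: x^4 + 5*x^3 - 20*x - 16 = (x - 2)*(x + 1)*(x + 2)*(x + 4) = 0.
  ⇒ x = -4, -2, -1, 2

f''(x) = 4*x^3 + 15*x^2 - 20
Second-derivative test at each critical point:
  f''(-4) = -36 < 0 → local maximum
  f''(-2) = 8 > 0 → local minimum
  f''(-1) = -9 < 0 → local maximum
  f''(2) = 72 > 0 → local minimum

Critical points: x = -4 (local maximum); x = -2 (local minimum); x = -1 (local maximum); x = 2 (local minimum)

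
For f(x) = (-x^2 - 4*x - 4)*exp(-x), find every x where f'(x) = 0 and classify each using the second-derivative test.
f'(x) = x*(x + 2)*exp(-x)

Solve f'(x) = 0:
  f'(x) = (x^2 + 2*x)·exp(-x) and exp(-x) > 0 for every x, so f'(x) = 0 ⇔ x^2 + 2*x = 0.
  Factor: x^2 + 2*x = x*(x + 2) = 0.
  ⇒ x = -2, 0

f''(x) = (2 - x^2)*exp(-x)
Second-derivative test at each critical point:
  f''(-2) = -14.7781 < 0 → local maximum
  f''(0) = 2 > 0 → local minimum

Critical points: x = -2 (local maximum); x = 0 (local minimum)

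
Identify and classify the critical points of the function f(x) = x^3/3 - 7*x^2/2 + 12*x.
f'(x) = x^2 - 7*x + 12

Solve f'(x) = 0:
  Factor: x^2 - 7*x + 12 = (x - 4)*(x - 3) = 0.
  ⇒ x = 3, 4

f''(x) = 2*x - 7
Second-derivative test at each critical point:
  f''(3) = -1 < 0 → local maximum
  f''(4) = 1 > 0 → local minimum

Critical points: x = 3 (local maximum); x = 4 (local minimum)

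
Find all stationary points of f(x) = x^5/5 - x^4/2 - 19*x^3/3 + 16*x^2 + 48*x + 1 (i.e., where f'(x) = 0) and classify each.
f'(x) = x^4 - 2*x^3 - 19*x^2 + 32*x + 48

Solve f'(x) = 0:
  Factor: x^4 - 2*x^3 - 19*x^2 + 32*x + 48 = (x - 4)*(x - 3)*(x + 1)*(x + 4) = 0.
  ⇒ x = -4, -1, 3, 4

f''(x) = 4*x^3 - 6*x^2 - 38*x + 32
Second-derivative test at each critical point:
  f''(-4) = -168 < 0 → local maximum
  f''(-1) = 60 > 0 → local minimum
  f''(3) = -28 < 0 → local maximum
  f''(4) = 40 > 0 → local minimum

Critical points: x = -4 (local maximum); x = -1 (local minimum); x = 3 (local maximum); x = 4 (local minimum)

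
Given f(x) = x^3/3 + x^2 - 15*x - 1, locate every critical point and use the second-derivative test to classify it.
f'(x) = x^2 + 2*x - 15

Solve f'(x) = 0:
  Factor: x^2 + 2*x - 15 = (x - 3)*(x + 5) = 0.
  ⇒ x = -5, 3

f''(x) = 2*x + 2
Second-derivative test at each critical point:
  f''(-5) = -8 < 0 → local maximum
  f''(3) = 8 > 0 → local minimum

Critical points: x = -5 (local maximum); x = 3 (local minimum)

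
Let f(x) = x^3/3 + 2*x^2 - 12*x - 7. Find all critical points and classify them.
f'(x) = x^2 + 4*x - 12

Solve f'(x) = 0:
  Factor: x^2 + 4*x - 12 = (x - 2)*(x + 6) = 0.
  ⇒ x = -6, 2

f''(x) = 2*x + 4
Second-derivative test at each critical point:
  f''(-6) = -8 < 0 → local maximum
  f''(2) = 8 > 0 → local minimum

Critical points: x = -6 (local maximum); x = 2 (local minimum)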